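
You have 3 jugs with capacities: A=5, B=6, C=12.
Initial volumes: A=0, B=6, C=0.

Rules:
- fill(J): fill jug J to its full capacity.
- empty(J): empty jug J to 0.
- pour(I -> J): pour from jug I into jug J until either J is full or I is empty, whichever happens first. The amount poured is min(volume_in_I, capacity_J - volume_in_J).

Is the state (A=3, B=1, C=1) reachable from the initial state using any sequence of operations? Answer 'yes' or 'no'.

BFS explored all 326 reachable states.
Reachable set includes: (0,0,0), (0,0,1), (0,0,2), (0,0,3), (0,0,4), (0,0,5), (0,0,6), (0,0,7), (0,0,8), (0,0,9), (0,0,10), (0,0,11) ...
Target (A=3, B=1, C=1) not in reachable set → no.

Answer: no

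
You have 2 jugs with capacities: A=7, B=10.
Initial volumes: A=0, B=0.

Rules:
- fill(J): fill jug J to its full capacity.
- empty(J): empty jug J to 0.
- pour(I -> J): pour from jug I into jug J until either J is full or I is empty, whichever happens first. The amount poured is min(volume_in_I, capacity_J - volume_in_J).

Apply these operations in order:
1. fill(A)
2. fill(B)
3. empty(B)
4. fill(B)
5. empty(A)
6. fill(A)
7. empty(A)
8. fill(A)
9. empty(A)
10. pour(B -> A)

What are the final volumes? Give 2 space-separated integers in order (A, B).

Step 1: fill(A) -> (A=7 B=0)
Step 2: fill(B) -> (A=7 B=10)
Step 3: empty(B) -> (A=7 B=0)
Step 4: fill(B) -> (A=7 B=10)
Step 5: empty(A) -> (A=0 B=10)
Step 6: fill(A) -> (A=7 B=10)
Step 7: empty(A) -> (A=0 B=10)
Step 8: fill(A) -> (A=7 B=10)
Step 9: empty(A) -> (A=0 B=10)
Step 10: pour(B -> A) -> (A=7 B=3)

Answer: 7 3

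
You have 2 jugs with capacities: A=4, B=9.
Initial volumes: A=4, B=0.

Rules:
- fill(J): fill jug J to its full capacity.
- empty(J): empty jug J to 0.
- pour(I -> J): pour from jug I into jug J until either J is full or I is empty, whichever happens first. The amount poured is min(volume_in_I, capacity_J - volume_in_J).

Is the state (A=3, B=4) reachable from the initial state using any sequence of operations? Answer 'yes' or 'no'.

BFS explored all 26 reachable states.
Reachable set includes: (0,0), (0,1), (0,2), (0,3), (0,4), (0,5), (0,6), (0,7), (0,8), (0,9), (1,0), (1,9) ...
Target (A=3, B=4) not in reachable set → no.

Answer: no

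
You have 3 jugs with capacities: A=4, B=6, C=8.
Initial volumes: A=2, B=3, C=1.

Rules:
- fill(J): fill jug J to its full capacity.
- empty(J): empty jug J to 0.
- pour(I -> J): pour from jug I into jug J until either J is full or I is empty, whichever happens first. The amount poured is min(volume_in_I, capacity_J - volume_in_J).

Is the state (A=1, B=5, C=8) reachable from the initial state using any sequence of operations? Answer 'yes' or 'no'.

BFS from (A=2, B=3, C=1):
  1. pour(A -> B) -> (A=0 B=5 C=1)
  2. pour(C -> A) -> (A=1 B=5 C=0)
  3. fill(C) -> (A=1 B=5 C=8)
Target reached → yes.

Answer: yes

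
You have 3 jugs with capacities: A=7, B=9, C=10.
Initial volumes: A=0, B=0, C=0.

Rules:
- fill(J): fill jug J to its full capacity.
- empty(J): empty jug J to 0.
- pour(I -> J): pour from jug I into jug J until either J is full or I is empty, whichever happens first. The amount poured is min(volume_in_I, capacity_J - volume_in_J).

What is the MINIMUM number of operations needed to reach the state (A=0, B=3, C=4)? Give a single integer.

Answer: 8

Derivation:
BFS from (A=0, B=0, C=0). One shortest path:
  1. fill(C) -> (A=0 B=0 C=10)
  2. pour(C -> A) -> (A=7 B=0 C=3)
  3. pour(C -> B) -> (A=7 B=3 C=0)
  4. pour(A -> C) -> (A=0 B=3 C=7)
  5. fill(A) -> (A=7 B=3 C=7)
  6. pour(A -> C) -> (A=4 B=3 C=10)
  7. empty(C) -> (A=4 B=3 C=0)
  8. pour(A -> C) -> (A=0 B=3 C=4)
Reached target in 8 moves.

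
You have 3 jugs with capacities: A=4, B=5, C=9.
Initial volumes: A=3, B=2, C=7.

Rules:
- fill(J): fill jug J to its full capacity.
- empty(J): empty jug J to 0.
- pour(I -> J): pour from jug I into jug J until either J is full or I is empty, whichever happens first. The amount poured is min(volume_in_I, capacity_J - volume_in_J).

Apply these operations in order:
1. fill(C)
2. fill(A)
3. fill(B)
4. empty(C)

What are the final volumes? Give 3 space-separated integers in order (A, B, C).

Answer: 4 5 0

Derivation:
Step 1: fill(C) -> (A=3 B=2 C=9)
Step 2: fill(A) -> (A=4 B=2 C=9)
Step 3: fill(B) -> (A=4 B=5 C=9)
Step 4: empty(C) -> (A=4 B=5 C=0)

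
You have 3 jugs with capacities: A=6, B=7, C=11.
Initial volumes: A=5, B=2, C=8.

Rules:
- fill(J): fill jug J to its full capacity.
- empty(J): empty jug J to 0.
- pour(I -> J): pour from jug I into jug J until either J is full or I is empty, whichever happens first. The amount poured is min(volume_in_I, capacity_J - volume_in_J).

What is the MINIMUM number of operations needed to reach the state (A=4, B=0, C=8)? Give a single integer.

BFS from (A=5, B=2, C=8). One shortest path:
  1. empty(B) -> (A=5 B=0 C=8)
  2. pour(A -> B) -> (A=0 B=5 C=8)
  3. fill(A) -> (A=6 B=5 C=8)
  4. pour(A -> B) -> (A=4 B=7 C=8)
  5. empty(B) -> (A=4 B=0 C=8)
Reached target in 5 moves.

Answer: 5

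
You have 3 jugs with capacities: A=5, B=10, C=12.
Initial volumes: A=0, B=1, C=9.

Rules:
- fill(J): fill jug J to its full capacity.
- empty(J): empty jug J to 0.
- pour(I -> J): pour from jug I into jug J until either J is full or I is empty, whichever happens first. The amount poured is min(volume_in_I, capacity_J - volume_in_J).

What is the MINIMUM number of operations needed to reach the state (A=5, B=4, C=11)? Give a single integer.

BFS from (A=0, B=1, C=9). One shortest path:
  1. pour(C -> A) -> (A=5 B=1 C=4)
  2. pour(A -> B) -> (A=0 B=6 C=4)
  3. pour(C -> A) -> (A=4 B=6 C=0)
  4. pour(B -> C) -> (A=4 B=0 C=6)
  5. fill(B) -> (A=4 B=10 C=6)
  6. pour(B -> C) -> (A=4 B=4 C=12)
  7. pour(C -> A) -> (A=5 B=4 C=11)
Reached target in 7 moves.

Answer: 7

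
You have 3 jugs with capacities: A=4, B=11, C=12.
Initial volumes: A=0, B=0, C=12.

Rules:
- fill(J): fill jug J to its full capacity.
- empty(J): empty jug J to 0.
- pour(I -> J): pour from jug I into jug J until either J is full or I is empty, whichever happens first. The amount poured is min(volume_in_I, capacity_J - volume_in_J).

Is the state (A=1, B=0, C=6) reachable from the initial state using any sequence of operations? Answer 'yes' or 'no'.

BFS from (A=0, B=0, C=12):
  1. pour(C -> B) -> (A=0 B=11 C=1)
  2. pour(B -> A) -> (A=4 B=7 C=1)
  3. empty(A) -> (A=0 B=7 C=1)
  4. pour(C -> A) -> (A=1 B=7 C=0)
  5. pour(B -> C) -> (A=1 B=0 C=7)
  6. fill(B) -> (A=1 B=11 C=7)
  7. pour(B -> C) -> (A=1 B=6 C=12)
  8. empty(C) -> (A=1 B=6 C=0)
  9. pour(B -> C) -> (A=1 B=0 C=6)
Target reached → yes.

Answer: yes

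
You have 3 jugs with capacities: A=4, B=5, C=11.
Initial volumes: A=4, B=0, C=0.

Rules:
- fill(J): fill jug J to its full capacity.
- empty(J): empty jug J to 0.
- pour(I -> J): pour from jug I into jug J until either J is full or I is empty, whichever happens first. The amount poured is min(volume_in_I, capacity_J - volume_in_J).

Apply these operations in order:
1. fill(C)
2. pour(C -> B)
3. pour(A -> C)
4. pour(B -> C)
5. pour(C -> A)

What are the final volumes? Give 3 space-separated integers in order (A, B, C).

Answer: 4 4 7

Derivation:
Step 1: fill(C) -> (A=4 B=0 C=11)
Step 2: pour(C -> B) -> (A=4 B=5 C=6)
Step 3: pour(A -> C) -> (A=0 B=5 C=10)
Step 4: pour(B -> C) -> (A=0 B=4 C=11)
Step 5: pour(C -> A) -> (A=4 B=4 C=7)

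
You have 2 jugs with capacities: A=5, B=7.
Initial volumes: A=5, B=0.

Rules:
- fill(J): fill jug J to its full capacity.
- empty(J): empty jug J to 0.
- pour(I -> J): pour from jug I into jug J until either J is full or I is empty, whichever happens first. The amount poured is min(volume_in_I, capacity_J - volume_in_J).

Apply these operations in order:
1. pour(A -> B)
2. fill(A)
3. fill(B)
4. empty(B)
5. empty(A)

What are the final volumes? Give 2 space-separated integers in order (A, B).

Step 1: pour(A -> B) -> (A=0 B=5)
Step 2: fill(A) -> (A=5 B=5)
Step 3: fill(B) -> (A=5 B=7)
Step 4: empty(B) -> (A=5 B=0)
Step 5: empty(A) -> (A=0 B=0)

Answer: 0 0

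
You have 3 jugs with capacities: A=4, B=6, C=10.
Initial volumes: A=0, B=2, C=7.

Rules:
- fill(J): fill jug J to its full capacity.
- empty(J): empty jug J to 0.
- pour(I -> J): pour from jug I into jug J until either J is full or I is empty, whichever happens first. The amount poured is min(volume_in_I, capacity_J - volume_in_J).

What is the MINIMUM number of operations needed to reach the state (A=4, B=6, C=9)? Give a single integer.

BFS from (A=0, B=2, C=7). One shortest path:
  1. fill(A) -> (A=4 B=2 C=7)
  2. pour(B -> C) -> (A=4 B=0 C=9)
  3. fill(B) -> (A=4 B=6 C=9)
Reached target in 3 moves.

Answer: 3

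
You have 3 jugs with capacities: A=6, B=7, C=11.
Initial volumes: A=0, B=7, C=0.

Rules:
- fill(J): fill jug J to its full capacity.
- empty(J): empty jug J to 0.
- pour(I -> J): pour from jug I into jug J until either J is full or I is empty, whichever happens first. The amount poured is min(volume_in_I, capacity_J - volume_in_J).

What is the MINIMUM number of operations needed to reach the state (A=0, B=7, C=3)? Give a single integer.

BFS from (A=0, B=7, C=0). One shortest path:
  1. pour(B -> C) -> (A=0 B=0 C=7)
  2. fill(B) -> (A=0 B=7 C=7)
  3. pour(B -> C) -> (A=0 B=3 C=11)
  4. empty(C) -> (A=0 B=3 C=0)
  5. pour(B -> C) -> (A=0 B=0 C=3)
  6. fill(B) -> (A=0 B=7 C=3)
Reached target in 6 moves.

Answer: 6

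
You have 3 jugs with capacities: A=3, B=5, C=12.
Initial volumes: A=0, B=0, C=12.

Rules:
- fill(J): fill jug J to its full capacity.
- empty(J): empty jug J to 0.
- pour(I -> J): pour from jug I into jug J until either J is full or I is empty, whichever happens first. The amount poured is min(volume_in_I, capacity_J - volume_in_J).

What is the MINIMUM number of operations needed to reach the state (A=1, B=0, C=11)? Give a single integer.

BFS from (A=0, B=0, C=12). One shortest path:
  1. pour(C -> A) -> (A=3 B=0 C=9)
  2. pour(A -> B) -> (A=0 B=3 C=9)
  3. pour(C -> A) -> (A=3 B=3 C=6)
  4. pour(A -> B) -> (A=1 B=5 C=6)
  5. pour(B -> C) -> (A=1 B=0 C=11)
Reached target in 5 moves.

Answer: 5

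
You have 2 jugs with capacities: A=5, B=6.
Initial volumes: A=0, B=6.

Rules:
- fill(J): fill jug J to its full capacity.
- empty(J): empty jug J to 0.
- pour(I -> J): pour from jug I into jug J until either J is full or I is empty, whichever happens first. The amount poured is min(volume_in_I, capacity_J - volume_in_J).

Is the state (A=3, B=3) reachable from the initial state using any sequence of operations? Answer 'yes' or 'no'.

BFS explored all 22 reachable states.
Reachable set includes: (0,0), (0,1), (0,2), (0,3), (0,4), (0,5), (0,6), (1,0), (1,6), (2,0), (2,6), (3,0) ...
Target (A=3, B=3) not in reachable set → no.

Answer: no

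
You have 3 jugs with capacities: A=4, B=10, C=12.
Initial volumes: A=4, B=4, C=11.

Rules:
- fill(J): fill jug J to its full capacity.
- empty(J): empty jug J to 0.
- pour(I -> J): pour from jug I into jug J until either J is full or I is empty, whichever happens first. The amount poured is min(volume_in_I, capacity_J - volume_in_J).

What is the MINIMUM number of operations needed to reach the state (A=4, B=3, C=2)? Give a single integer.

Answer: 5

Derivation:
BFS from (A=4, B=4, C=11). One shortest path:
  1. pour(A -> C) -> (A=3 B=4 C=12)
  2. pour(C -> B) -> (A=3 B=10 C=6)
  3. empty(B) -> (A=3 B=0 C=6)
  4. pour(A -> B) -> (A=0 B=3 C=6)
  5. pour(C -> A) -> (A=4 B=3 C=2)
Reached target in 5 moves.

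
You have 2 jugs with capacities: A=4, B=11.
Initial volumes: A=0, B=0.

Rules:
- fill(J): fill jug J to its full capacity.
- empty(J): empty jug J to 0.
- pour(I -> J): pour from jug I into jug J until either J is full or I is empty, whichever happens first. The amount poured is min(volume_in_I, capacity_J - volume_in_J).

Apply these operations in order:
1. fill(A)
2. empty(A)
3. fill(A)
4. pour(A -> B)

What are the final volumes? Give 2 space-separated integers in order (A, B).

Step 1: fill(A) -> (A=4 B=0)
Step 2: empty(A) -> (A=0 B=0)
Step 3: fill(A) -> (A=4 B=0)
Step 4: pour(A -> B) -> (A=0 B=4)

Answer: 0 4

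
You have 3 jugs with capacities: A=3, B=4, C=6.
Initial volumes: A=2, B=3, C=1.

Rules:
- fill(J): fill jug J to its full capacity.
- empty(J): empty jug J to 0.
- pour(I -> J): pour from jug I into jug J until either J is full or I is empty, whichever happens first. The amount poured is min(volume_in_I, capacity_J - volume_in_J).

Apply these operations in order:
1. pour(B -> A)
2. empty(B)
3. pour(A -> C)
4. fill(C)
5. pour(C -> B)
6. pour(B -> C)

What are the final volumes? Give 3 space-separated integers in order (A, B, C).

Answer: 0 0 6

Derivation:
Step 1: pour(B -> A) -> (A=3 B=2 C=1)
Step 2: empty(B) -> (A=3 B=0 C=1)
Step 3: pour(A -> C) -> (A=0 B=0 C=4)
Step 4: fill(C) -> (A=0 B=0 C=6)
Step 5: pour(C -> B) -> (A=0 B=4 C=2)
Step 6: pour(B -> C) -> (A=0 B=0 C=6)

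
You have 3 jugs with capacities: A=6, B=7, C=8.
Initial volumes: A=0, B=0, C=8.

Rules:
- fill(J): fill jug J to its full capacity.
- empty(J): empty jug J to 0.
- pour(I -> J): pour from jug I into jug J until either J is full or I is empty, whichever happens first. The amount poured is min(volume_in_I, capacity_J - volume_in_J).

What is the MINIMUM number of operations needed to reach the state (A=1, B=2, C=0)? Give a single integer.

BFS from (A=0, B=0, C=8). One shortest path:
  1. fill(B) -> (A=0 B=7 C=8)
  2. pour(B -> A) -> (A=6 B=1 C=8)
  3. empty(A) -> (A=0 B=1 C=8)
  4. pour(C -> A) -> (A=6 B=1 C=2)
  5. empty(A) -> (A=0 B=1 C=2)
  6. pour(B -> A) -> (A=1 B=0 C=2)
  7. pour(C -> B) -> (A=1 B=2 C=0)
Reached target in 7 moves.

Answer: 7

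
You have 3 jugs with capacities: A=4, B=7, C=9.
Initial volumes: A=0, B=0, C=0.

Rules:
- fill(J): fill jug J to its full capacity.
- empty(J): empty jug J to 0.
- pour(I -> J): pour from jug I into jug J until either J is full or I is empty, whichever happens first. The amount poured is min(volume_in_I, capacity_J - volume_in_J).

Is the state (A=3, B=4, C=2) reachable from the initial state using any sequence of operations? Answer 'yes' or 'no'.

Answer: no

Derivation:
BFS explored all 256 reachable states.
Reachable set includes: (0,0,0), (0,0,1), (0,0,2), (0,0,3), (0,0,4), (0,0,5), (0,0,6), (0,0,7), (0,0,8), (0,0,9), (0,1,0), (0,1,1) ...
Target (A=3, B=4, C=2) not in reachable set → no.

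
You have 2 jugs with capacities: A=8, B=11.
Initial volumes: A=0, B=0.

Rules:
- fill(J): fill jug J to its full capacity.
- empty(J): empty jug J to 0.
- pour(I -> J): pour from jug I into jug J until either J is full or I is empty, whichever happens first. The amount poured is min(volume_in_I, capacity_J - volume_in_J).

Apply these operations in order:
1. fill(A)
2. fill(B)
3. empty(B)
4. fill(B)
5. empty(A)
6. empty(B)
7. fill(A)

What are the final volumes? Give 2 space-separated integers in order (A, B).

Step 1: fill(A) -> (A=8 B=0)
Step 2: fill(B) -> (A=8 B=11)
Step 3: empty(B) -> (A=8 B=0)
Step 4: fill(B) -> (A=8 B=11)
Step 5: empty(A) -> (A=0 B=11)
Step 6: empty(B) -> (A=0 B=0)
Step 7: fill(A) -> (A=8 B=0)

Answer: 8 0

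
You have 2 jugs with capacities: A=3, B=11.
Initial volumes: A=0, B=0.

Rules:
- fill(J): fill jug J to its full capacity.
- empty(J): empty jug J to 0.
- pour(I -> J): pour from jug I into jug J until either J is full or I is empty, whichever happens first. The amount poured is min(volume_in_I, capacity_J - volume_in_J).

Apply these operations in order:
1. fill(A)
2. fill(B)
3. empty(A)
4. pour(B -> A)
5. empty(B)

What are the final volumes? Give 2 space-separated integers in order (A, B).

Answer: 3 0

Derivation:
Step 1: fill(A) -> (A=3 B=0)
Step 2: fill(B) -> (A=3 B=11)
Step 3: empty(A) -> (A=0 B=11)
Step 4: pour(B -> A) -> (A=3 B=8)
Step 5: empty(B) -> (A=3 B=0)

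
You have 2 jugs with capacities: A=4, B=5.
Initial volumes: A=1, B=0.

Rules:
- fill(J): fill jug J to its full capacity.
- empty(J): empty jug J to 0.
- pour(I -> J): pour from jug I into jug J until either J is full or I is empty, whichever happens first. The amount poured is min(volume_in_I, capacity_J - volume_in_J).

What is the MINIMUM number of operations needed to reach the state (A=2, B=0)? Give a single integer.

Answer: 4

Derivation:
BFS from (A=1, B=0). One shortest path:
  1. fill(B) -> (A=1 B=5)
  2. pour(B -> A) -> (A=4 B=2)
  3. empty(A) -> (A=0 B=2)
  4. pour(B -> A) -> (A=2 B=0)
Reached target in 4 moves.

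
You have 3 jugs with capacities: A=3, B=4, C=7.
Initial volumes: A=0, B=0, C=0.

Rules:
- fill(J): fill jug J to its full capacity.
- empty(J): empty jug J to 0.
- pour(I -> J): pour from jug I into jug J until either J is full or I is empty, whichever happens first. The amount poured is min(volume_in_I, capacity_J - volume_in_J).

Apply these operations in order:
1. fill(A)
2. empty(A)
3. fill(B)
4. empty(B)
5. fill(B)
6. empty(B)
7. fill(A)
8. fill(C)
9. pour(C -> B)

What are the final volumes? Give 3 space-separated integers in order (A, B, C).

Step 1: fill(A) -> (A=3 B=0 C=0)
Step 2: empty(A) -> (A=0 B=0 C=0)
Step 3: fill(B) -> (A=0 B=4 C=0)
Step 4: empty(B) -> (A=0 B=0 C=0)
Step 5: fill(B) -> (A=0 B=4 C=0)
Step 6: empty(B) -> (A=0 B=0 C=0)
Step 7: fill(A) -> (A=3 B=0 C=0)
Step 8: fill(C) -> (A=3 B=0 C=7)
Step 9: pour(C -> B) -> (A=3 B=4 C=3)

Answer: 3 4 3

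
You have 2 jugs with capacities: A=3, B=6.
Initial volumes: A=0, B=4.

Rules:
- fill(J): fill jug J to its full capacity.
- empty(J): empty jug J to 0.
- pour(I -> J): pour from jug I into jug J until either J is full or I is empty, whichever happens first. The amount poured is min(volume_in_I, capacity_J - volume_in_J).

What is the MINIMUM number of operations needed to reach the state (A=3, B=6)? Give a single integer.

BFS from (A=0, B=4). One shortest path:
  1. fill(A) -> (A=3 B=4)
  2. fill(B) -> (A=3 B=6)
Reached target in 2 moves.

Answer: 2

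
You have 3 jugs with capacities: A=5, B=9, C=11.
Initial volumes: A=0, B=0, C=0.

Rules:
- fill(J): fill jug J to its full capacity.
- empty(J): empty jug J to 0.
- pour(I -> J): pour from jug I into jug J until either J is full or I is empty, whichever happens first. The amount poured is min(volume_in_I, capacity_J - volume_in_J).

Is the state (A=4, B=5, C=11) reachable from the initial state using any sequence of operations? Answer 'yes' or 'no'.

BFS from (A=0, B=0, C=0):
  1. fill(B) -> (A=0 B=9 C=0)
  2. pour(B -> A) -> (A=5 B=4 C=0)
  3. pour(A -> C) -> (A=0 B=4 C=5)
  4. pour(B -> A) -> (A=4 B=0 C=5)
  5. pour(C -> B) -> (A=4 B=5 C=0)
  6. fill(C) -> (A=4 B=5 C=11)
Target reached → yes.

Answer: yes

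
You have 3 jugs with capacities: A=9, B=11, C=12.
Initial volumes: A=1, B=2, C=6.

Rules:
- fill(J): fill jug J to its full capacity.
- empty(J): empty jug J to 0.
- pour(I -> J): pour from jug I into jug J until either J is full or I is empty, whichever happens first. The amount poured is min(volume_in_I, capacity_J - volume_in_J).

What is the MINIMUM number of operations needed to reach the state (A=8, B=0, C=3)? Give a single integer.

BFS from (A=1, B=2, C=6). One shortest path:
  1. empty(A) -> (A=0 B=2 C=6)
  2. pour(C -> B) -> (A=0 B=8 C=0)
  3. fill(C) -> (A=0 B=8 C=12)
  4. pour(C -> A) -> (A=9 B=8 C=3)
  5. empty(A) -> (A=0 B=8 C=3)
  6. pour(B -> A) -> (A=8 B=0 C=3)
Reached target in 6 moves.

Answer: 6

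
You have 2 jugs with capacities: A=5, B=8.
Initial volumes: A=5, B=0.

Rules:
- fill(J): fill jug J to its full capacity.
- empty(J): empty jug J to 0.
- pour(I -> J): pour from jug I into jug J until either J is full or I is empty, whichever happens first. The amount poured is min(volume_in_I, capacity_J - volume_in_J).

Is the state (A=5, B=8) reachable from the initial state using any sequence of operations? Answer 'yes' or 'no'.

BFS from (A=5, B=0):
  1. fill(B) -> (A=5 B=8)
Target reached → yes.

Answer: yes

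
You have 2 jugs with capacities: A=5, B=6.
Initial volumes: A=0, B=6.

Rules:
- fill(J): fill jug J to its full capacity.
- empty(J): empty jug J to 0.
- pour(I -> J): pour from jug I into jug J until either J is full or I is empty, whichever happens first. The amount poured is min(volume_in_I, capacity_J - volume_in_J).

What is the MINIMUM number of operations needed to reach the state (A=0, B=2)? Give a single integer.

Answer: 6

Derivation:
BFS from (A=0, B=6). One shortest path:
  1. pour(B -> A) -> (A=5 B=1)
  2. empty(A) -> (A=0 B=1)
  3. pour(B -> A) -> (A=1 B=0)
  4. fill(B) -> (A=1 B=6)
  5. pour(B -> A) -> (A=5 B=2)
  6. empty(A) -> (A=0 B=2)
Reached target in 6 moves.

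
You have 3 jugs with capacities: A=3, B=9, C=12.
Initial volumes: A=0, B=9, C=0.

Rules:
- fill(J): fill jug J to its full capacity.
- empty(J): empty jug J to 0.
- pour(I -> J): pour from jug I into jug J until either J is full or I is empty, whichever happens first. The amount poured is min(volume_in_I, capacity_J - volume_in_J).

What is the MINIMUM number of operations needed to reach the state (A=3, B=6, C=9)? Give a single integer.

BFS from (A=0, B=9, C=0). One shortest path:
  1. pour(B -> C) -> (A=0 B=0 C=9)
  2. fill(B) -> (A=0 B=9 C=9)
  3. pour(B -> A) -> (A=3 B=6 C=9)
Reached target in 3 moves.

Answer: 3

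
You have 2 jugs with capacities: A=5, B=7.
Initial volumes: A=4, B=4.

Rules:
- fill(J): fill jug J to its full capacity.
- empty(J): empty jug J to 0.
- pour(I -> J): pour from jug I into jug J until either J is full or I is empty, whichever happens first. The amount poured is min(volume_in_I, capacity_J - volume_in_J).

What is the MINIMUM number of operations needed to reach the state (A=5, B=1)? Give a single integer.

Answer: 4

Derivation:
BFS from (A=4, B=4). One shortest path:
  1. fill(B) -> (A=4 B=7)
  2. pour(B -> A) -> (A=5 B=6)
  3. empty(A) -> (A=0 B=6)
  4. pour(B -> A) -> (A=5 B=1)
Reached target in 4 moves.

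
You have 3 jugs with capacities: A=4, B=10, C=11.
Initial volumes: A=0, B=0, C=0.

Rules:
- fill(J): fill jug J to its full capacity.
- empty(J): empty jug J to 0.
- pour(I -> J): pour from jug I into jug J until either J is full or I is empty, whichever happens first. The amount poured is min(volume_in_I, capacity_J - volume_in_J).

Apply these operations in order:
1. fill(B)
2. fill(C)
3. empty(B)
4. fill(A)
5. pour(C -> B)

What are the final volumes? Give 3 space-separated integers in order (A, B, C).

Answer: 4 10 1

Derivation:
Step 1: fill(B) -> (A=0 B=10 C=0)
Step 2: fill(C) -> (A=0 B=10 C=11)
Step 3: empty(B) -> (A=0 B=0 C=11)
Step 4: fill(A) -> (A=4 B=0 C=11)
Step 5: pour(C -> B) -> (A=4 B=10 C=1)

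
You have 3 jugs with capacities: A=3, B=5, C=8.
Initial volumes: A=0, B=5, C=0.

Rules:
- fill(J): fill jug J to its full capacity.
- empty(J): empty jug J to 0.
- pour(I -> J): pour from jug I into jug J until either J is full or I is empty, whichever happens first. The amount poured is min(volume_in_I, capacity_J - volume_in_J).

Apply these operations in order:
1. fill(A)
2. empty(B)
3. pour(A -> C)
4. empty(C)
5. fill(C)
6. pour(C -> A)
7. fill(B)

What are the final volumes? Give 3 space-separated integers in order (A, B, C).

Step 1: fill(A) -> (A=3 B=5 C=0)
Step 2: empty(B) -> (A=3 B=0 C=0)
Step 3: pour(A -> C) -> (A=0 B=0 C=3)
Step 4: empty(C) -> (A=0 B=0 C=0)
Step 5: fill(C) -> (A=0 B=0 C=8)
Step 6: pour(C -> A) -> (A=3 B=0 C=5)
Step 7: fill(B) -> (A=3 B=5 C=5)

Answer: 3 5 5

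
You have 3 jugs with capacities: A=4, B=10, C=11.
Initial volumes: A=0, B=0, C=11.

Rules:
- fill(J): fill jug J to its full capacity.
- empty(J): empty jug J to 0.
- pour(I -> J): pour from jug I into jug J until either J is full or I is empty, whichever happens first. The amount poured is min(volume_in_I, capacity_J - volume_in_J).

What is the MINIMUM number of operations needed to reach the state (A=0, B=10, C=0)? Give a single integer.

Answer: 2

Derivation:
BFS from (A=0, B=0, C=11). One shortest path:
  1. fill(B) -> (A=0 B=10 C=11)
  2. empty(C) -> (A=0 B=10 C=0)
Reached target in 2 moves.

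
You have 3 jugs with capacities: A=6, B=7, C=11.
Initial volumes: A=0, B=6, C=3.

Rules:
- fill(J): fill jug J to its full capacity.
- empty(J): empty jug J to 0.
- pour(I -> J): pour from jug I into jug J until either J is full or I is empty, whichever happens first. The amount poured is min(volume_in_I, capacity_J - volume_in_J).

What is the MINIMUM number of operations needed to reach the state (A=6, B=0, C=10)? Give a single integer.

BFS from (A=0, B=6, C=3). One shortest path:
  1. fill(A) -> (A=6 B=6 C=3)
  2. fill(B) -> (A=6 B=7 C=3)
  3. pour(B -> C) -> (A=6 B=0 C=10)
Reached target in 3 moves.

Answer: 3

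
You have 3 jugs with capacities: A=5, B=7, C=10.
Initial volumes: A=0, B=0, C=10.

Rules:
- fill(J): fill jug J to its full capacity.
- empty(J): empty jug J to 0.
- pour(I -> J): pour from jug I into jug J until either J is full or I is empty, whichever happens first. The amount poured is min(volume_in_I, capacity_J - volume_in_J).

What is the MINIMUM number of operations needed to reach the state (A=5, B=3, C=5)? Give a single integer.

Answer: 5

Derivation:
BFS from (A=0, B=0, C=10). One shortest path:
  1. pour(C -> B) -> (A=0 B=7 C=3)
  2. empty(B) -> (A=0 B=0 C=3)
  3. pour(C -> B) -> (A=0 B=3 C=0)
  4. fill(C) -> (A=0 B=3 C=10)
  5. pour(C -> A) -> (A=5 B=3 C=5)
Reached target in 5 moves.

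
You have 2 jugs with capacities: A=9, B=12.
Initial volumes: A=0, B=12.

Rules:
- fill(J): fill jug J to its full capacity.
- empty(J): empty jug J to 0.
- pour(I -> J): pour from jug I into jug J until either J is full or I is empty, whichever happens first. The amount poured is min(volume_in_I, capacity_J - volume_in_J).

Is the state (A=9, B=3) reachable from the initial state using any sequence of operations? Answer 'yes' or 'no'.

BFS from (A=0, B=12):
  1. pour(B -> A) -> (A=9 B=3)
Target reached → yes.

Answer: yes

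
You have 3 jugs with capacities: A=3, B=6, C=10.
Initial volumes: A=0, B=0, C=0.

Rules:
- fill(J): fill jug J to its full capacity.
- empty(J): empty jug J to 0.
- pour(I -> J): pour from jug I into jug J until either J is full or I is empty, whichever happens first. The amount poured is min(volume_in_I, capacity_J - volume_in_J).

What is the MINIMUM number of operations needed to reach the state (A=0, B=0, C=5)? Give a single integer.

Answer: 8

Derivation:
BFS from (A=0, B=0, C=0). One shortest path:
  1. fill(A) -> (A=3 B=0 C=0)
  2. fill(B) -> (A=3 B=6 C=0)
  3. pour(A -> C) -> (A=0 B=6 C=3)
  4. pour(B -> C) -> (A=0 B=0 C=9)
  5. fill(B) -> (A=0 B=6 C=9)
  6. pour(B -> C) -> (A=0 B=5 C=10)
  7. empty(C) -> (A=0 B=5 C=0)
  8. pour(B -> C) -> (A=0 B=0 C=5)
Reached target in 8 moves.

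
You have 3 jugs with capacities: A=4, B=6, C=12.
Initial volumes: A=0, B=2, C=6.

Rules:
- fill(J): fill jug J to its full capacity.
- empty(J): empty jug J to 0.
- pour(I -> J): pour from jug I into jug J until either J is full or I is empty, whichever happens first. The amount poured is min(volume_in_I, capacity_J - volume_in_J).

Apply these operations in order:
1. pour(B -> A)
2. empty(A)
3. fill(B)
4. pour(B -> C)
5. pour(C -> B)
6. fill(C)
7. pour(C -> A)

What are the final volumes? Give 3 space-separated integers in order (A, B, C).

Step 1: pour(B -> A) -> (A=2 B=0 C=6)
Step 2: empty(A) -> (A=0 B=0 C=6)
Step 3: fill(B) -> (A=0 B=6 C=6)
Step 4: pour(B -> C) -> (A=0 B=0 C=12)
Step 5: pour(C -> B) -> (A=0 B=6 C=6)
Step 6: fill(C) -> (A=0 B=6 C=12)
Step 7: pour(C -> A) -> (A=4 B=6 C=8)

Answer: 4 6 8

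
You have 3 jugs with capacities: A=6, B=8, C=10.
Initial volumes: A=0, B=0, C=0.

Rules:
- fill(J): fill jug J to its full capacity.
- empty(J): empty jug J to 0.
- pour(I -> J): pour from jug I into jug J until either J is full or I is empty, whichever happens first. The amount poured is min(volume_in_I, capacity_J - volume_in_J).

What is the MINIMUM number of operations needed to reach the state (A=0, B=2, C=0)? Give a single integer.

Answer: 3

Derivation:
BFS from (A=0, B=0, C=0). One shortest path:
  1. fill(B) -> (A=0 B=8 C=0)
  2. pour(B -> A) -> (A=6 B=2 C=0)
  3. empty(A) -> (A=0 B=2 C=0)
Reached target in 3 moves.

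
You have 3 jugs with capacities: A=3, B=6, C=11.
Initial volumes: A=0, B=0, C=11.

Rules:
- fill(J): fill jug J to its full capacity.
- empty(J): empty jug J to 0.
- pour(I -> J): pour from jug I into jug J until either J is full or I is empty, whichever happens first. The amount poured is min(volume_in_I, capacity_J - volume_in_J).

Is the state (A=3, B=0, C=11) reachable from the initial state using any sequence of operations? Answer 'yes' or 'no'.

Answer: yes

Derivation:
BFS from (A=0, B=0, C=11):
  1. fill(A) -> (A=3 B=0 C=11)
Target reached → yes.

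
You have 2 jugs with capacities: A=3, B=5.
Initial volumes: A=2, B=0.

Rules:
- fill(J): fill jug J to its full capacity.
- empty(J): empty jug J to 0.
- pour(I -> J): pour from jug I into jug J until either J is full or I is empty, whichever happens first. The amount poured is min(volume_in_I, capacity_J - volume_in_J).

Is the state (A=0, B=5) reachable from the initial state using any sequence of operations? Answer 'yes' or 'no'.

Answer: yes

Derivation:
BFS from (A=2, B=0):
  1. empty(A) -> (A=0 B=0)
  2. fill(B) -> (A=0 B=5)
Target reached → yes.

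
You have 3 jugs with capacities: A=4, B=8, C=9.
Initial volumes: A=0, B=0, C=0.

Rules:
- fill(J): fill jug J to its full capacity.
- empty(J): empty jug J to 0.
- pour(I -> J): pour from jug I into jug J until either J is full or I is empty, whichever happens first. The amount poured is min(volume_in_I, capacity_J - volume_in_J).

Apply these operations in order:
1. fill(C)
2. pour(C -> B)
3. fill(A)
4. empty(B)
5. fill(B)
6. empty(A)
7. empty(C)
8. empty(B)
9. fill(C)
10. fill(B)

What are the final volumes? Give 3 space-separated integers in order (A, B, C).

Answer: 0 8 9

Derivation:
Step 1: fill(C) -> (A=0 B=0 C=9)
Step 2: pour(C -> B) -> (A=0 B=8 C=1)
Step 3: fill(A) -> (A=4 B=8 C=1)
Step 4: empty(B) -> (A=4 B=0 C=1)
Step 5: fill(B) -> (A=4 B=8 C=1)
Step 6: empty(A) -> (A=0 B=8 C=1)
Step 7: empty(C) -> (A=0 B=8 C=0)
Step 8: empty(B) -> (A=0 B=0 C=0)
Step 9: fill(C) -> (A=0 B=0 C=9)
Step 10: fill(B) -> (A=0 B=8 C=9)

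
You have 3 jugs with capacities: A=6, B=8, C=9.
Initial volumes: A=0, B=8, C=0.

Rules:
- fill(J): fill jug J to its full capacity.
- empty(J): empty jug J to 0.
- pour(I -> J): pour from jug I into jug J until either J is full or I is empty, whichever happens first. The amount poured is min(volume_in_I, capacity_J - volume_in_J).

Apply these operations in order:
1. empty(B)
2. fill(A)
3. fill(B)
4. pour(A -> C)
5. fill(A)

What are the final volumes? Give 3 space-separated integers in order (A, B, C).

Answer: 6 8 6

Derivation:
Step 1: empty(B) -> (A=0 B=0 C=0)
Step 2: fill(A) -> (A=6 B=0 C=0)
Step 3: fill(B) -> (A=6 B=8 C=0)
Step 4: pour(A -> C) -> (A=0 B=8 C=6)
Step 5: fill(A) -> (A=6 B=8 C=6)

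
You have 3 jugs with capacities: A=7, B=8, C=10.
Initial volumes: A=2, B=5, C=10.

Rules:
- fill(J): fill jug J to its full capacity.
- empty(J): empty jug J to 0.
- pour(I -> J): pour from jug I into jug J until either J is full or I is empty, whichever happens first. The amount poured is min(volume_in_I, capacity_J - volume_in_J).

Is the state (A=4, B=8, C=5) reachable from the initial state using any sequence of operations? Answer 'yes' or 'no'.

BFS from (A=2, B=5, C=10):
  1. pour(C -> A) -> (A=7 B=5 C=5)
  2. pour(A -> B) -> (A=4 B=8 C=5)
Target reached → yes.

Answer: yes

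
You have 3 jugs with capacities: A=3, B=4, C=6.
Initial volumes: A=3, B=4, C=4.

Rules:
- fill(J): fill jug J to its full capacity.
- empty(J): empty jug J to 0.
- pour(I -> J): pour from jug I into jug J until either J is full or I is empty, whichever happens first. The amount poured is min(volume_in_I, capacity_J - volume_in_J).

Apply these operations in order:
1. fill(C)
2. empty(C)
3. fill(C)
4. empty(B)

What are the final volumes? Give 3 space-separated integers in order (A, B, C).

Answer: 3 0 6

Derivation:
Step 1: fill(C) -> (A=3 B=4 C=6)
Step 2: empty(C) -> (A=3 B=4 C=0)
Step 3: fill(C) -> (A=3 B=4 C=6)
Step 4: empty(B) -> (A=3 B=0 C=6)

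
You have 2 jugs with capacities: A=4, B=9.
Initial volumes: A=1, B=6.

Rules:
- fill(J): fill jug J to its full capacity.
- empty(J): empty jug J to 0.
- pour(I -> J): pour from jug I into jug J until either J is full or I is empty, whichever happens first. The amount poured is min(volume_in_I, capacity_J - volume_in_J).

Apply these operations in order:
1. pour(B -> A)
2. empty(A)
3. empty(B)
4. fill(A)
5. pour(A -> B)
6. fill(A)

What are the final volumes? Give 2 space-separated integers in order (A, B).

Step 1: pour(B -> A) -> (A=4 B=3)
Step 2: empty(A) -> (A=0 B=3)
Step 3: empty(B) -> (A=0 B=0)
Step 4: fill(A) -> (A=4 B=0)
Step 5: pour(A -> B) -> (A=0 B=4)
Step 6: fill(A) -> (A=4 B=4)

Answer: 4 4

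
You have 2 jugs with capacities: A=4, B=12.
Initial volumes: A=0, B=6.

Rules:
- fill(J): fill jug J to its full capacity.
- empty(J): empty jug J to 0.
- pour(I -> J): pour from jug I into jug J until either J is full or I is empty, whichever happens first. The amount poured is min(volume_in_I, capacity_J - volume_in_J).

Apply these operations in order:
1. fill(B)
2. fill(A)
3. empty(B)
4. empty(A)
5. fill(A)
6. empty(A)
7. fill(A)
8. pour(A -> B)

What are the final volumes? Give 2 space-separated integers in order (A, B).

Step 1: fill(B) -> (A=0 B=12)
Step 2: fill(A) -> (A=4 B=12)
Step 3: empty(B) -> (A=4 B=0)
Step 4: empty(A) -> (A=0 B=0)
Step 5: fill(A) -> (A=4 B=0)
Step 6: empty(A) -> (A=0 B=0)
Step 7: fill(A) -> (A=4 B=0)
Step 8: pour(A -> B) -> (A=0 B=4)

Answer: 0 4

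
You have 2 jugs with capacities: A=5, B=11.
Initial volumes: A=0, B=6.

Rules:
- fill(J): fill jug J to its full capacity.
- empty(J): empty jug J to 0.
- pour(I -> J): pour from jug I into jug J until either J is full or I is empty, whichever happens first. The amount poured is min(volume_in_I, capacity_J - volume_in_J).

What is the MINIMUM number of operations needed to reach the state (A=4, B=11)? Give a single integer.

BFS from (A=0, B=6). One shortest path:
  1. fill(A) -> (A=5 B=6)
  2. empty(B) -> (A=5 B=0)
  3. pour(A -> B) -> (A=0 B=5)
  4. fill(A) -> (A=5 B=5)
  5. pour(A -> B) -> (A=0 B=10)
  6. fill(A) -> (A=5 B=10)
  7. pour(A -> B) -> (A=4 B=11)
Reached target in 7 moves.

Answer: 7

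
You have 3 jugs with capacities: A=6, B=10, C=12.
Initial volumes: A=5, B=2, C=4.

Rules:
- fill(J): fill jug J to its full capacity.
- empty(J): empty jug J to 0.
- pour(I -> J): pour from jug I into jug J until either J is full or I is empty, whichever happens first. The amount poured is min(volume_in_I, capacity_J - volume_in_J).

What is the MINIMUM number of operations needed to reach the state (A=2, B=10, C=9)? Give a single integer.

BFS from (A=5, B=2, C=4). One shortest path:
  1. pour(A -> C) -> (A=0 B=2 C=9)
  2. pour(B -> A) -> (A=2 B=0 C=9)
  3. fill(B) -> (A=2 B=10 C=9)
Reached target in 3 moves.

Answer: 3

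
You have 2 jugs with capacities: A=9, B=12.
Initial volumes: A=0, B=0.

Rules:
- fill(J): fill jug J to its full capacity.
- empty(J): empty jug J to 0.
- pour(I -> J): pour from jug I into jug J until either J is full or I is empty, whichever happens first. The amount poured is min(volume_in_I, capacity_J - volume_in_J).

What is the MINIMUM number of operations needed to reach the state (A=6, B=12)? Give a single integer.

BFS from (A=0, B=0). One shortest path:
  1. fill(A) -> (A=9 B=0)
  2. pour(A -> B) -> (A=0 B=9)
  3. fill(A) -> (A=9 B=9)
  4. pour(A -> B) -> (A=6 B=12)
Reached target in 4 moves.

Answer: 4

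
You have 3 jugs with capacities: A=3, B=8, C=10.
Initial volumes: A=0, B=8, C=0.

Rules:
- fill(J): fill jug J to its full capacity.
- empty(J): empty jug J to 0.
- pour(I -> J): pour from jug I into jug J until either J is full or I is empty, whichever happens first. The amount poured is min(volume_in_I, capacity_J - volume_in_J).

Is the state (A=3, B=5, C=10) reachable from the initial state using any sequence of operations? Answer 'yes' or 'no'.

Answer: yes

Derivation:
BFS from (A=0, B=8, C=0):
  1. fill(C) -> (A=0 B=8 C=10)
  2. pour(B -> A) -> (A=3 B=5 C=10)
Target reached → yes.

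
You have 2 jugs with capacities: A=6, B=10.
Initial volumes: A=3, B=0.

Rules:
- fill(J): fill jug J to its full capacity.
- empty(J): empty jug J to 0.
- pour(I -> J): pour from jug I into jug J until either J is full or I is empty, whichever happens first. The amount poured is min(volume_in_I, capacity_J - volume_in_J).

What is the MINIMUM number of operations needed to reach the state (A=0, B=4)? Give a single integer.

BFS from (A=3, B=0). One shortest path:
  1. empty(A) -> (A=0 B=0)
  2. fill(B) -> (A=0 B=10)
  3. pour(B -> A) -> (A=6 B=4)
  4. empty(A) -> (A=0 B=4)
Reached target in 4 moves.

Answer: 4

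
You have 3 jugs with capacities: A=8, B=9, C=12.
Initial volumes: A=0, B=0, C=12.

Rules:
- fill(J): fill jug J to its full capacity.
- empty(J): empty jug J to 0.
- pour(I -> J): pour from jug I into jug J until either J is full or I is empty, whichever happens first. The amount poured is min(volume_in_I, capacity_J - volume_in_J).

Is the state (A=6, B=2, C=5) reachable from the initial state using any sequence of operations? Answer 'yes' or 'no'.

BFS explored all 554 reachable states.
Reachable set includes: (0,0,0), (0,0,1), (0,0,2), (0,0,3), (0,0,4), (0,0,5), (0,0,6), (0,0,7), (0,0,8), (0,0,9), (0,0,10), (0,0,11) ...
Target (A=6, B=2, C=5) not in reachable set → no.

Answer: no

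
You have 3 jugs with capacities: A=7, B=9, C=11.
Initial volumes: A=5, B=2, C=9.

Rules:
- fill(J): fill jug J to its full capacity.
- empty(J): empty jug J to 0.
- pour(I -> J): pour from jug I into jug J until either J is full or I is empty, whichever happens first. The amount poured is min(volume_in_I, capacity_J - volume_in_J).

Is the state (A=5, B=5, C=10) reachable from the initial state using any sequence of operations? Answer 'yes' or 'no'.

BFS explored all 481 reachable states.
Reachable set includes: (0,0,0), (0,0,1), (0,0,2), (0,0,3), (0,0,4), (0,0,5), (0,0,6), (0,0,7), (0,0,8), (0,0,9), (0,0,10), (0,0,11) ...
Target (A=5, B=5, C=10) not in reachable set → no.

Answer: no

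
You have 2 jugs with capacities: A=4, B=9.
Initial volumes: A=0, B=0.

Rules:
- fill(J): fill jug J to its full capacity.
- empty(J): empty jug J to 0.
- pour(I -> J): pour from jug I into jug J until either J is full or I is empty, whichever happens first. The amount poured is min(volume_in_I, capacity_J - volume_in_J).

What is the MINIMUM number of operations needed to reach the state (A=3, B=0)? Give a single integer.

BFS from (A=0, B=0). One shortest path:
  1. fill(A) -> (A=4 B=0)
  2. pour(A -> B) -> (A=0 B=4)
  3. fill(A) -> (A=4 B=4)
  4. pour(A -> B) -> (A=0 B=8)
  5. fill(A) -> (A=4 B=8)
  6. pour(A -> B) -> (A=3 B=9)
  7. empty(B) -> (A=3 B=0)
Reached target in 7 moves.

Answer: 7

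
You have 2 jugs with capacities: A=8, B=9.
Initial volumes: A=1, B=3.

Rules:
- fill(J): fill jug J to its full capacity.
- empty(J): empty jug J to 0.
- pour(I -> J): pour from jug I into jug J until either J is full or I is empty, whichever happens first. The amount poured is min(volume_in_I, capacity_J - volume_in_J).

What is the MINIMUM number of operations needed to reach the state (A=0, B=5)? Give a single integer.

Answer: 4

Derivation:
BFS from (A=1, B=3). One shortest path:
  1. pour(B -> A) -> (A=4 B=0)
  2. fill(B) -> (A=4 B=9)
  3. pour(B -> A) -> (A=8 B=5)
  4. empty(A) -> (A=0 B=5)
Reached target in 4 moves.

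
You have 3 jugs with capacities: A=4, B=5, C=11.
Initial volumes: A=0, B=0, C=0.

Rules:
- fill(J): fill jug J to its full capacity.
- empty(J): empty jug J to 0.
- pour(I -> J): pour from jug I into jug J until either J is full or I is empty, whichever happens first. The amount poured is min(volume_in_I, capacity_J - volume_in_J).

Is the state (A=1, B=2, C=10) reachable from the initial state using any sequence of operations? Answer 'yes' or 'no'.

Answer: no

Derivation:
BFS explored all 240 reachable states.
Reachable set includes: (0,0,0), (0,0,1), (0,0,2), (0,0,3), (0,0,4), (0,0,5), (0,0,6), (0,0,7), (0,0,8), (0,0,9), (0,0,10), (0,0,11) ...
Target (A=1, B=2, C=10) not in reachable set → no.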